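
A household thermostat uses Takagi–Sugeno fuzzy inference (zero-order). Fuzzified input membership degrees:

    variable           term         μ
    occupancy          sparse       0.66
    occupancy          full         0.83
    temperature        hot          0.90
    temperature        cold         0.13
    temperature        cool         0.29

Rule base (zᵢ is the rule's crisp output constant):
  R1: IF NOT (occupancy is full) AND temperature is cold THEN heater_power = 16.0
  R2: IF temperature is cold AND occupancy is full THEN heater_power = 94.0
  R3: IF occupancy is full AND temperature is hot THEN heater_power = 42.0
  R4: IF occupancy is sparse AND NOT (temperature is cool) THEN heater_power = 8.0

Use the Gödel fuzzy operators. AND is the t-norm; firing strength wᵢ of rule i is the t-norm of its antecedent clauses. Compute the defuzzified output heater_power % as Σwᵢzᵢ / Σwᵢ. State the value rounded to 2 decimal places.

31.11

R1 (z=16.0): ¬full=1−0.83=0.17, cold=0.13; AND[min(a, b)] → w = 0.13
R2 (z=94.0): cold=0.13, full=0.83; AND[min(a, b)] → w = 0.13
R3 (z=42.0): full=0.83, hot=0.90; AND[min(a, b)] → w = 0.83
R4 (z=8.0): sparse=0.66, ¬cool=1−0.29=0.71; AND[min(a, b)] → w = 0.66
Weighted average = (0.13·16.0 + 0.13·94.0 + 0.83·42.0 + 0.66·8.0) / (0.13 + 0.13 + 0.83 + 0.66)
  = 54.4400 / 1.7500 = 31.11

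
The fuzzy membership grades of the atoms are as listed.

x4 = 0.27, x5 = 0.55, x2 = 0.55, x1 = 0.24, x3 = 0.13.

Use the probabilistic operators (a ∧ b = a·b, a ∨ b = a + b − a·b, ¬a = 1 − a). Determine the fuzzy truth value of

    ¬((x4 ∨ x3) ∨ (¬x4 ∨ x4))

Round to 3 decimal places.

x4 ∨ x3 = a + b − a·b on (0.2700, 0.1300) = 0.3649
¬x4 = 1 − 0.2700 = 0.7300
¬x4 ∨ x4 = a + b − a·b on (0.7300, 0.2700) = 0.8029
(x4 ∨ x3) ∨ (¬x4 ∨ x4) = a + b − a·b on (0.3649, 0.8029) = 0.8748
¬((x4 ∨ x3) ∨ (¬x4 ∨ x4)) = 1 − 0.8748 = 0.1252

0.125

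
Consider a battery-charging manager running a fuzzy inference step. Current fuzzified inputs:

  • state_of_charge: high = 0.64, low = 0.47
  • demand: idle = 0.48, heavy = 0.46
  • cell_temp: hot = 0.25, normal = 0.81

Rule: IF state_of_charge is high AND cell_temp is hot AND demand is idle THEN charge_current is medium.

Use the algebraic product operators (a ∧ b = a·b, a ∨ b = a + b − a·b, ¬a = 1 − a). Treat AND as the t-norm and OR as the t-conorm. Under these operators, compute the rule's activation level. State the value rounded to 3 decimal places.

firing strength: high=0.64, hot=0.25, idle=0.48; AND[a·b] → w = 0.0768

0.077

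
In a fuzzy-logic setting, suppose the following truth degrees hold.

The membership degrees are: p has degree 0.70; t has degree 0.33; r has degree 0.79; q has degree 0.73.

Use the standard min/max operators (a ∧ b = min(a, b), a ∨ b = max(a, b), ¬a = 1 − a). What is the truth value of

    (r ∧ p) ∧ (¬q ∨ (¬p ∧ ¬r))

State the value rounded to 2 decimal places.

r ∧ p = min(a, b) on (0.79, 0.70) = 0.70
¬q = 1 − 0.73 = 0.27
¬p = 1 − 0.70 = 0.30
¬r = 1 − 0.79 = 0.21
¬p ∧ ¬r = min(a, b) on (0.30, 0.21) = 0.21
¬q ∨ (¬p ∧ ¬r) = max(a, b) on (0.27, 0.21) = 0.27
(r ∧ p) ∧ (¬q ∨ (¬p ∧ ¬r)) = min(a, b) on (0.70, 0.27) = 0.27

0.27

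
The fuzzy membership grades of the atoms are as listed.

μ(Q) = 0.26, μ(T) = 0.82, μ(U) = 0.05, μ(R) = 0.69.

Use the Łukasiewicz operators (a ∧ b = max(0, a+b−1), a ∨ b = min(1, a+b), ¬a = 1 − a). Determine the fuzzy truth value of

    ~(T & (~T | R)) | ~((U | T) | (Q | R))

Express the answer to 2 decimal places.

0.31

~T = 1 − 0.82 = 0.18
~T | R = min(1, a+b) on (0.18, 0.69) = 0.87
T & (~T | R) = max(0, a+b−1) on (0.82, 0.87) = 0.69
~(T & (~T | R)) = 1 − 0.69 = 0.31
U | T = min(1, a+b) on (0.05, 0.82) = 0.87
Q | R = min(1, a+b) on (0.26, 0.69) = 0.95
(U | T) | (Q | R) = min(1, a+b) on (0.87, 0.95) = 1.00
~((U | T) | (Q | R)) = 1 − 1.00 = 0.00
~(T & (~T | R)) | ~((U | T) | (Q | R)) = min(1, a+b) on (0.31, 0.00) = 0.31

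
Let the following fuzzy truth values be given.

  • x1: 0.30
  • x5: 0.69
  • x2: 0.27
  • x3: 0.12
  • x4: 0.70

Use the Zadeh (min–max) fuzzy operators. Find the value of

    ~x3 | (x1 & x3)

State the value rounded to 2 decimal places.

0.88

~x3 = 1 − 0.12 = 0.88
x1 & x3 = min(a, b) on (0.30, 0.12) = 0.12
~x3 | (x1 & x3) = max(a, b) on (0.88, 0.12) = 0.88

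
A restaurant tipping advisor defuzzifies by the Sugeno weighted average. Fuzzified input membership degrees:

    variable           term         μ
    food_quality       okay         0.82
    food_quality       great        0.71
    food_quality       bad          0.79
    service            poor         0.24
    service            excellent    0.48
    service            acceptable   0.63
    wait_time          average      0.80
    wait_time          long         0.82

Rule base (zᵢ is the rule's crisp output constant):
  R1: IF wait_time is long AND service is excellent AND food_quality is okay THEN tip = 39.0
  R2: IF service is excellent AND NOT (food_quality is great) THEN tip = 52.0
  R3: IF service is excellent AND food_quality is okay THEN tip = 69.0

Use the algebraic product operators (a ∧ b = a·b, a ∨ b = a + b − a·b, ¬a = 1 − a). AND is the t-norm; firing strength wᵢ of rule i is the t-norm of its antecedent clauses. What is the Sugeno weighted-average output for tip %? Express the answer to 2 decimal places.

54.92

R1 (z=39.0): long=0.82, excellent=0.48, okay=0.82; AND[a·b] → w = 0.3228
R2 (z=52.0): excellent=0.48, ¬great=1−0.71=0.29; AND[a·b] → w = 0.1392
R3 (z=69.0): excellent=0.48, okay=0.82; AND[a·b] → w = 0.3936
Weighted average = (0.3228·39.0 + 0.1392·52.0 + 0.3936·69.0) / (0.3228 + 0.1392 + 0.3936)
  = 46.9841 / 0.8556 = 54.92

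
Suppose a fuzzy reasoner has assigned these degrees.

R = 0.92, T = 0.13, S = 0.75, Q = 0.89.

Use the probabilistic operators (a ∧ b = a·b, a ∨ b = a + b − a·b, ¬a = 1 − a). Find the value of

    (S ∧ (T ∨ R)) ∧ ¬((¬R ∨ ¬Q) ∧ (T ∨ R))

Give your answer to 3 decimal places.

T ∨ R = a + b − a·b on (0.1300, 0.9200) = 0.9304
S ∧ (T ∨ R) = a·b on (0.7500, 0.9304) = 0.6978
¬R = 1 − 0.9200 = 0.0800
¬Q = 1 − 0.8900 = 0.1100
¬R ∨ ¬Q = a + b − a·b on (0.0800, 0.1100) = 0.1812
T ∨ R = a + b − a·b on (0.1300, 0.9200) = 0.9304
(¬R ∨ ¬Q) ∧ (T ∨ R) = a·b on (0.1812, 0.9304) = 0.1686
¬((¬R ∨ ¬Q) ∧ (T ∨ R)) = 1 − 0.1686 = 0.8314
(S ∧ (T ∨ R)) ∧ ¬((¬R ∨ ¬Q) ∧ (T ∨ R)) = a·b on (0.6978, 0.8314) = 0.5802

0.580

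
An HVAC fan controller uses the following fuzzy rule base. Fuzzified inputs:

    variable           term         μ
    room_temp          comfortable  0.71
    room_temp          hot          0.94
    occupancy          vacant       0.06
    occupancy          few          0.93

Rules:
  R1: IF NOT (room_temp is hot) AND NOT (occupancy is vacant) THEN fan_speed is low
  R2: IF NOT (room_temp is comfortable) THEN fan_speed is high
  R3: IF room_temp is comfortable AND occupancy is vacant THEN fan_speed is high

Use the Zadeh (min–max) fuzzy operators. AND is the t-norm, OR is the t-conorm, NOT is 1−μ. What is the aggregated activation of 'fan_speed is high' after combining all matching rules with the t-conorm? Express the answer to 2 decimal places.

0.29

R1: ¬hot=1−0.94=0.06, ¬vacant=1−0.06=0.94; AND[min(a, b)] → w = 0.06
R2: ¬comfortable=1−0.71=0.29 → w = 0.29
R3: comfortable=0.71, vacant=0.06; AND[min(a, b)] → w = 0.06
Rules with consequent 'high': {R2, R3} → strengths 0.29, 0.06
Aggregate via t-conorm [max(a, b)]: 0.29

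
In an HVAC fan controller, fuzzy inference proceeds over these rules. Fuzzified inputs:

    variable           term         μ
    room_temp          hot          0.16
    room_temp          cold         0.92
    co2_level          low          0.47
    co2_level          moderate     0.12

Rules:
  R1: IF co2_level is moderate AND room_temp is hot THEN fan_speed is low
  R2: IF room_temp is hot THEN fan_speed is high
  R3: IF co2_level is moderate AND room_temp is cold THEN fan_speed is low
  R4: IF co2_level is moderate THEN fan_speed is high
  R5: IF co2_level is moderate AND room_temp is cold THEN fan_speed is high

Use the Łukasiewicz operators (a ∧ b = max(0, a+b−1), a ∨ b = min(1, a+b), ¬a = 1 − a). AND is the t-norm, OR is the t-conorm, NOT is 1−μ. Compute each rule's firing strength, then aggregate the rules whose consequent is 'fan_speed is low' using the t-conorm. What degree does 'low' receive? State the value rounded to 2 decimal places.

0.04

R1: moderate=0.12, hot=0.16; AND[max(0, a+b−1)] → w = 0.00
R2: hot=0.16 → w = 0.16
R3: moderate=0.12, cold=0.92; AND[max(0, a+b−1)] → w = 0.04
R4: moderate=0.12 → w = 0.12
R5: moderate=0.12, cold=0.92; AND[max(0, a+b−1)] → w = 0.04
Rules with consequent 'low': {R1, R3} → strengths 0.00, 0.04
Aggregate via t-conorm [min(1, a+b)]: 0.04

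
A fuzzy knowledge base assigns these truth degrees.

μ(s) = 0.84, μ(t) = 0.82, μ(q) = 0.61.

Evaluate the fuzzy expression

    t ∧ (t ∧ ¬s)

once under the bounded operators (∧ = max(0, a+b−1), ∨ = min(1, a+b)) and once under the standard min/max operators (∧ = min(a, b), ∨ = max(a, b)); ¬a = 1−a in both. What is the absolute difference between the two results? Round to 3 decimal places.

0.160

Under bounded:
  ¬s = 1 − 0.84 = 0.16
  t ∧ ¬s = max(0, a+b−1) on (0.82, 0.16) = 0.00
  t ∧ (t ∧ ¬s) = max(0, a+b−1) on (0.82, 0.00) = 0.00
  → value = 0.0000
Under standard min/max:
  ¬s = 1 − 0.84 = 0.16
  t ∧ ¬s = min(a, b) on (0.82, 0.16) = 0.16
  t ∧ (t ∧ ¬s) = min(a, b) on (0.82, 0.16) = 0.16
  → value = 0.1600
|0.0000 − 0.1600| = 0.160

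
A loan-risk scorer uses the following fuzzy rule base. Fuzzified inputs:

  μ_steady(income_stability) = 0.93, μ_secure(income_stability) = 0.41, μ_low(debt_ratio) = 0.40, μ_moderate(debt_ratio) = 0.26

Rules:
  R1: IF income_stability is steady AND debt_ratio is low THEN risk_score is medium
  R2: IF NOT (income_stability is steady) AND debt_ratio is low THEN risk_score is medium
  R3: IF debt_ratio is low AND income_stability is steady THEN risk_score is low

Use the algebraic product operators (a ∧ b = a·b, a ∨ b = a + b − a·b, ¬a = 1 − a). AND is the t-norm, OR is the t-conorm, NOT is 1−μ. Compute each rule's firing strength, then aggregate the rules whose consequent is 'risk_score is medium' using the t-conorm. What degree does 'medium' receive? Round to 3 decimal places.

R1: steady=0.93, low=0.40; AND[a·b] → w = 0.3720
R2: ¬steady=1−0.93=0.07, low=0.40; AND[a·b] → w = 0.0280
R3: low=0.40, steady=0.93; AND[a·b] → w = 0.3720
Rules with consequent 'medium': {R1, R2} → strengths 0.3720, 0.0280
Aggregate via t-conorm [a + b − a·b]: 0.3896

0.390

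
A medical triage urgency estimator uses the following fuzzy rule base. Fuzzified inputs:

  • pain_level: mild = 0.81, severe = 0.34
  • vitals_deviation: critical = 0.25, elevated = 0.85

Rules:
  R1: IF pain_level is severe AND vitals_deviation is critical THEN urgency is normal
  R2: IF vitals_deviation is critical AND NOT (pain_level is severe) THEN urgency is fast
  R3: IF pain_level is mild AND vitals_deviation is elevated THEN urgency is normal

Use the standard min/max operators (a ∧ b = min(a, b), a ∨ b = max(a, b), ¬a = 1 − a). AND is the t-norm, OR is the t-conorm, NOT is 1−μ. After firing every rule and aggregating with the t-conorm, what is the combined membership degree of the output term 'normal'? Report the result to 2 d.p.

R1: severe=0.34, critical=0.25; AND[min(a, b)] → w = 0.25
R2: critical=0.25, ¬severe=1−0.34=0.66; AND[min(a, b)] → w = 0.25
R3: mild=0.81, elevated=0.85; AND[min(a, b)] → w = 0.81
Rules with consequent 'normal': {R1, R3} → strengths 0.25, 0.81
Aggregate via t-conorm [max(a, b)]: 0.81

0.81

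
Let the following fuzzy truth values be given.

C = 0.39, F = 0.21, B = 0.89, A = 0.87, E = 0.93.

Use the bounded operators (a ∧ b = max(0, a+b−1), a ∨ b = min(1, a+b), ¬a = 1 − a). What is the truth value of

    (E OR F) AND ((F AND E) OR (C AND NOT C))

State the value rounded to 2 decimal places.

0.14

E OR F = min(1, a+b) on (0.93, 0.21) = 1.00
F AND E = max(0, a+b−1) on (0.21, 0.93) = 0.14
NOT C = 1 − 0.39 = 0.61
C AND NOT C = max(0, a+b−1) on (0.39, 0.61) = 0.00
(F AND E) OR (C AND NOT C) = min(1, a+b) on (0.14, 0.00) = 0.14
(E OR F) AND ((F AND E) OR (C AND NOT C)) = max(0, a+b−1) on (1.00, 0.14) = 0.14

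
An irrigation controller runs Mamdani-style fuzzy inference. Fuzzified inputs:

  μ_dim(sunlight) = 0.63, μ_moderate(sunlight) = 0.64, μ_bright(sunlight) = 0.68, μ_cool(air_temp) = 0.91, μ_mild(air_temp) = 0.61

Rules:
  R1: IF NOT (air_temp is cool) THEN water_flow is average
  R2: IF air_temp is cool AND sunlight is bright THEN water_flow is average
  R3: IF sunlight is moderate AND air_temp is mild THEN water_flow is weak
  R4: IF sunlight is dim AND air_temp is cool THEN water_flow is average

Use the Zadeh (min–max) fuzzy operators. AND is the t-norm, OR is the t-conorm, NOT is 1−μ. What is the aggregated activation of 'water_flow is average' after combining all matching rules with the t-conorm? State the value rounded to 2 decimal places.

0.68

R1: ¬cool=1−0.91=0.09 → w = 0.09
R2: cool=0.91, bright=0.68; AND[min(a, b)] → w = 0.68
R3: moderate=0.64, mild=0.61; AND[min(a, b)] → w = 0.61
R4: dim=0.63, cool=0.91; AND[min(a, b)] → w = 0.63
Rules with consequent 'average': {R1, R2, R4} → strengths 0.09, 0.68, 0.63
Aggregate via t-conorm [max(a, b)]: 0.68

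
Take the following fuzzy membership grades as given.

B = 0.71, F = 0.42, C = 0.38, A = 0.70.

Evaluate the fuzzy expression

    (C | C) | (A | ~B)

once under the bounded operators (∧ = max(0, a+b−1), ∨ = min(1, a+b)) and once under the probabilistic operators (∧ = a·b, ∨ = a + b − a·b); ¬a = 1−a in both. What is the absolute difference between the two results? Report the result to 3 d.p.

0.082

Under bounded:
  C | C = min(1, a+b) on (0.38, 0.38) = 0.76
  ~B = 1 − 0.71 = 0.29
  A | ~B = min(1, a+b) on (0.70, 0.29) = 0.99
  (C | C) | (A | ~B) = min(1, a+b) on (0.76, 0.99) = 1.00
  → value = 1.0000
Under probabilistic:
  C | C = a + b − a·b on (0.3800, 0.3800) = 0.6156
  ~B = 1 − 0.7100 = 0.2900
  A | ~B = a + b − a·b on (0.7000, 0.2900) = 0.7870
  (C | C) | (A | ~B) = a + b − a·b on (0.6156, 0.7870) = 0.9181
  → value = 0.9181
|1.0000 − 0.9181| = 0.082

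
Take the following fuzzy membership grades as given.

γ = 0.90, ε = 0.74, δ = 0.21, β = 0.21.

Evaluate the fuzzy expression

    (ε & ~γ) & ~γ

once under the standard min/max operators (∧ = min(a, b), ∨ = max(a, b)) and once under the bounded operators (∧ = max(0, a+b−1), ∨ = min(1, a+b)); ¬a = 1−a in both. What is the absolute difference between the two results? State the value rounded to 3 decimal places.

0.100

Under standard min/max:
  ~γ = 1 − 0.90 = 0.10
  ε & ~γ = min(a, b) on (0.74, 0.10) = 0.10
  ~γ = 1 − 0.90 = 0.10
  (ε & ~γ) & ~γ = min(a, b) on (0.10, 0.10) = 0.10
  → value = 0.1000
Under bounded:
  ~γ = 1 − 0.90 = 0.10
  ε & ~γ = max(0, a+b−1) on (0.74, 0.10) = 0.00
  ~γ = 1 − 0.90 = 0.10
  (ε & ~γ) & ~γ = max(0, a+b−1) on (0.00, 0.10) = 0.00
  → value = 0.0000
|0.1000 − 0.0000| = 0.100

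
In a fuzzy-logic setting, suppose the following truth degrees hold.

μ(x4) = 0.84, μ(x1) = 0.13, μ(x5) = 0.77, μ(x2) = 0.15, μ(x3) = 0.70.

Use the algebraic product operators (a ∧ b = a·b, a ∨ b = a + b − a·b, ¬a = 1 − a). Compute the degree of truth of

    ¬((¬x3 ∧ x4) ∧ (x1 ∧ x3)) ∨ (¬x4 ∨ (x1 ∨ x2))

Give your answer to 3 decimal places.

¬x3 = 1 − 0.7000 = 0.3000
¬x3 ∧ x4 = a·b on (0.3000, 0.8400) = 0.2520
x1 ∧ x3 = a·b on (0.1300, 0.7000) = 0.0910
(¬x3 ∧ x4) ∧ (x1 ∧ x3) = a·b on (0.2520, 0.0910) = 0.0229
¬((¬x3 ∧ x4) ∧ (x1 ∧ x3)) = 1 − 0.0229 = 0.9771
¬x4 = 1 − 0.8400 = 0.1600
x1 ∨ x2 = a + b − a·b on (0.1300, 0.1500) = 0.2605
¬x4 ∨ (x1 ∨ x2) = a + b − a·b on (0.1600, 0.2605) = 0.3788
¬((¬x3 ∧ x4) ∧ (x1 ∧ x3)) ∨ (¬x4 ∨ (x1 ∨ x2)) = a + b − a·b on (0.9771, 0.3788) = 0.9858

0.986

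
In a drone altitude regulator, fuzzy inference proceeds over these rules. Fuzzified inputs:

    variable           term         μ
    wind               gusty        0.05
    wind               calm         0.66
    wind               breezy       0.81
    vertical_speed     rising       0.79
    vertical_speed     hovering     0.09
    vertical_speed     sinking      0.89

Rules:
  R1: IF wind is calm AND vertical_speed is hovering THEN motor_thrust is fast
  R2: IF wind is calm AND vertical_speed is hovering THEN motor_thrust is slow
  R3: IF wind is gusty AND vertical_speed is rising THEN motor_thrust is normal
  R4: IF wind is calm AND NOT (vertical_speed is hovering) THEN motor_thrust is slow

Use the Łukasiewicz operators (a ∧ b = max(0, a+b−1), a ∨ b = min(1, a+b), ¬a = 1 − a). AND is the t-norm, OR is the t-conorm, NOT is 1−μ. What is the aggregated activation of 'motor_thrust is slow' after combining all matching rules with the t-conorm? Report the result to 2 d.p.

0.57

R1: calm=0.66, hovering=0.09; AND[max(0, a+b−1)] → w = 0.00
R2: calm=0.66, hovering=0.09; AND[max(0, a+b−1)] → w = 0.00
R3: gusty=0.05, rising=0.79; AND[max(0, a+b−1)] → w = 0.00
R4: calm=0.66, ¬hovering=1−0.09=0.91; AND[max(0, a+b−1)] → w = 0.57
Rules with consequent 'slow': {R2, R4} → strengths 0.00, 0.57
Aggregate via t-conorm [min(1, a+b)]: 0.57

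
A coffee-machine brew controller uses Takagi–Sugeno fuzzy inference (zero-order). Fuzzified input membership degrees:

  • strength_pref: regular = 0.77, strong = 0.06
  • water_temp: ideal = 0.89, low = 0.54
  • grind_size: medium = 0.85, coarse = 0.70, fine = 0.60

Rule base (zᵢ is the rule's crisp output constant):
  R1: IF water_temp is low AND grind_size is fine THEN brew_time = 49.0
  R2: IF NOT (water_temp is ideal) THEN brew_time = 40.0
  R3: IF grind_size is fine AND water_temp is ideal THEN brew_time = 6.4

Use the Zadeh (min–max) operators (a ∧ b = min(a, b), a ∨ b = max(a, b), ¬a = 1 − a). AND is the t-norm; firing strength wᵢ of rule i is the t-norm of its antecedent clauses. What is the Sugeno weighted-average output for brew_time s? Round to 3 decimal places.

R1 (z=49.0): low=0.54, fine=0.60; AND[min(a, b)] → w = 0.54
R2 (z=40.0): ¬ideal=1−0.89=0.11 → w = 0.11
R3 (z=6.4): fine=0.60, ideal=0.89; AND[min(a, b)] → w = 0.60
Weighted average = (0.54·49.0 + 0.11·40.0 + 0.60·6.4) / (0.54 + 0.11 + 0.60)
  = 34.7000 / 1.2500 = 27.760

27.760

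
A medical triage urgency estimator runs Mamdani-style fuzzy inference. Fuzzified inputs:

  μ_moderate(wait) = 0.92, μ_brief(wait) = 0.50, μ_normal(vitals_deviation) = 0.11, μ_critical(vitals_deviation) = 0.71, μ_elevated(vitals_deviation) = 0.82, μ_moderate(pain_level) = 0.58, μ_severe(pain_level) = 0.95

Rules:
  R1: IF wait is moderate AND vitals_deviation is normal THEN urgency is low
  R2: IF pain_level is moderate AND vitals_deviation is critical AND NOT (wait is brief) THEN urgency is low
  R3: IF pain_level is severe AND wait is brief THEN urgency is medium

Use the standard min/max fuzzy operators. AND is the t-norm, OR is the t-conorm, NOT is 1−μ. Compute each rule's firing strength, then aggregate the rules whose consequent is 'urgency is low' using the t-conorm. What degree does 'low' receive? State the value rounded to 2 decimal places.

0.50

R1: moderate=0.92, normal=0.11; AND[min(a, b)] → w = 0.11
R2: moderate=0.58, critical=0.71, ¬brief=1−0.50=0.50; AND[min(a, b)] → w = 0.50
R3: severe=0.95, brief=0.50; AND[min(a, b)] → w = 0.50
Rules with consequent 'low': {R1, R2} → strengths 0.11, 0.50
Aggregate via t-conorm [max(a, b)]: 0.50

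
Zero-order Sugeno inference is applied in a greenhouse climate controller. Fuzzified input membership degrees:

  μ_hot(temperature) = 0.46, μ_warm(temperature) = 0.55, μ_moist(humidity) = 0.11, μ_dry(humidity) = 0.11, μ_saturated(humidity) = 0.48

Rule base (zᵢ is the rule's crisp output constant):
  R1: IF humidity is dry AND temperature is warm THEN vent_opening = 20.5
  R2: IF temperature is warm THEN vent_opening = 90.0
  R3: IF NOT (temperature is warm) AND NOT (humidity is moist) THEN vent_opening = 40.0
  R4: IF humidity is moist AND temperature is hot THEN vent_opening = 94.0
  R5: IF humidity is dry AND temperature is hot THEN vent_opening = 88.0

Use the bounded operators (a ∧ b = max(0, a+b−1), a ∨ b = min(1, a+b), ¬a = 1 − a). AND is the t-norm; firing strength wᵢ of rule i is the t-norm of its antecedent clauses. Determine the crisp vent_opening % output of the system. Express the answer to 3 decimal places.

70.899

R1 (z=20.5): dry=0.11, warm=0.55; AND[max(0, a+b−1)] → w = 0.00
R2 (z=90.0): warm=0.55 → w = 0.55
R3 (z=40.0): ¬warm=1−0.55=0.45, ¬moist=1−0.11=0.89; AND[max(0, a+b−1)] → w = 0.34
R4 (z=94.0): moist=0.11, hot=0.46; AND[max(0, a+b−1)] → w = 0.00
R5 (z=88.0): dry=0.11, hot=0.46; AND[max(0, a+b−1)] → w = 0.00
Weighted average = (0.00·20.5 + 0.55·90.0 + 0.34·40.0 + 0.00·94.0 + 0.00·88.0) / (0.00 + 0.55 + 0.34 + 0.00 + 0.00)
  = 63.1000 / 0.8900 = 70.899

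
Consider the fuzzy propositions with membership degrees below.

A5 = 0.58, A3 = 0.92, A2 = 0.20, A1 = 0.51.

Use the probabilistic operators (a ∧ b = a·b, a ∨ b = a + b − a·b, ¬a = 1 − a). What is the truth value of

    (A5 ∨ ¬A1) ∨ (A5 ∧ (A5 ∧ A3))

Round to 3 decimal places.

0.852

¬A1 = 1 − 0.5100 = 0.4900
A5 ∨ ¬A1 = a + b − a·b on (0.5800, 0.4900) = 0.7858
A5 ∧ A3 = a·b on (0.5800, 0.9200) = 0.5336
A5 ∧ (A5 ∧ A3) = a·b on (0.5800, 0.5336) = 0.3095
(A5 ∨ ¬A1) ∨ (A5 ∧ (A5 ∧ A3)) = a + b − a·b on (0.7858, 0.3095) = 0.8521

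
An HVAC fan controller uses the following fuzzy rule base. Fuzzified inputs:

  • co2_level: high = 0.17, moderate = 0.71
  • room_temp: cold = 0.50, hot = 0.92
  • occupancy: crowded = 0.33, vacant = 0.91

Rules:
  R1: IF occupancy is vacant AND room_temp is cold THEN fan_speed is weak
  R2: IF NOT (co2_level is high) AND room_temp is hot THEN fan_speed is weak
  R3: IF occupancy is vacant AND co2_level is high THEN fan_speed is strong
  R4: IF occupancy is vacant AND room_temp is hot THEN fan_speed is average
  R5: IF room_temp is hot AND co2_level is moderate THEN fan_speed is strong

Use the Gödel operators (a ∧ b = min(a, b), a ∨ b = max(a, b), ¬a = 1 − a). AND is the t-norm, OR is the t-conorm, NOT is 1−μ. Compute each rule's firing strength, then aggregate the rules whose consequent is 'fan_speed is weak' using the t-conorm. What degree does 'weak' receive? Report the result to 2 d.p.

0.83

R1: vacant=0.91, cold=0.50; AND[min(a, b)] → w = 0.50
R2: ¬high=1−0.17=0.83, hot=0.92; AND[min(a, b)] → w = 0.83
R3: vacant=0.91, high=0.17; AND[min(a, b)] → w = 0.17
R4: vacant=0.91, hot=0.92; AND[min(a, b)] → w = 0.91
R5: hot=0.92, moderate=0.71; AND[min(a, b)] → w = 0.71
Rules with consequent 'weak': {R1, R2} → strengths 0.50, 0.83
Aggregate via t-conorm [max(a, b)]: 0.83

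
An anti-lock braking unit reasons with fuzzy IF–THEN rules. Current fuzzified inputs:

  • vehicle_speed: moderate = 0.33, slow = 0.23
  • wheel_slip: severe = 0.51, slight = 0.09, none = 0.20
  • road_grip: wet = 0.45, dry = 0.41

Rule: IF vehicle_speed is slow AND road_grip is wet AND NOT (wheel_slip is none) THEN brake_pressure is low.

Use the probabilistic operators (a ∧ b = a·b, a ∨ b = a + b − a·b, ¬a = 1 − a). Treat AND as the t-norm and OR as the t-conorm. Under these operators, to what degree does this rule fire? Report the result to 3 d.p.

0.083

firing strength: slow=0.23, wet=0.45, ¬none=1−0.20=0.80; AND[a·b] → w = 0.0828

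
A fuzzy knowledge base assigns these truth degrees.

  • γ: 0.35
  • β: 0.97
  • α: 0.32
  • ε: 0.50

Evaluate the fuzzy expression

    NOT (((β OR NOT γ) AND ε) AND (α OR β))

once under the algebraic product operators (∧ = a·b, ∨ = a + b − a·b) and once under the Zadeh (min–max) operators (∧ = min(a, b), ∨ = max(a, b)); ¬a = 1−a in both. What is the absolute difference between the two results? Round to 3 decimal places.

Under algebraic product:
  NOT γ = 1 − 0.3500 = 0.6500
  β OR NOT γ = a + b − a·b on (0.9700, 0.6500) = 0.9895
  (β OR NOT γ) AND ε = a·b on (0.9895, 0.5000) = 0.4948
  α OR β = a + b − a·b on (0.3200, 0.9700) = 0.9796
  ((β OR NOT γ) AND ε) AND (α OR β) = a·b on (0.4948, 0.9796) = 0.4847
  NOT (((β OR NOT γ) AND ε) AND (α OR β)) = 1 − 0.4847 = 0.5153
  → value = 0.5153
Under Zadeh (min–max):
  NOT γ = 1 − 0.35 = 0.65
  β OR NOT γ = max(a, b) on (0.97, 0.65) = 0.97
  (β OR NOT γ) AND ε = min(a, b) on (0.97, 0.50) = 0.50
  α OR β = max(a, b) on (0.32, 0.97) = 0.97
  ((β OR NOT γ) AND ε) AND (α OR β) = min(a, b) on (0.50, 0.97) = 0.50
  NOT (((β OR NOT γ) AND ε) AND (α OR β)) = 1 − 0.50 = 0.50
  → value = 0.5000
|0.5153 − 0.5000| = 0.015

0.015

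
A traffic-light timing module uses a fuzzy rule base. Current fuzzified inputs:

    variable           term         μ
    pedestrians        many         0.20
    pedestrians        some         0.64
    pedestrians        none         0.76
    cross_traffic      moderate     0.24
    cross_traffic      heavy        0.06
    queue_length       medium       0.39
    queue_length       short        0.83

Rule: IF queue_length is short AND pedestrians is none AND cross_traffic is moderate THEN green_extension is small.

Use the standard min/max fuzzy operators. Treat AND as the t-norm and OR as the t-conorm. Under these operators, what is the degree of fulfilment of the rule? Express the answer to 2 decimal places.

0.24

firing strength: short=0.83, none=0.76, moderate=0.24; AND[min(a, b)] → w = 0.24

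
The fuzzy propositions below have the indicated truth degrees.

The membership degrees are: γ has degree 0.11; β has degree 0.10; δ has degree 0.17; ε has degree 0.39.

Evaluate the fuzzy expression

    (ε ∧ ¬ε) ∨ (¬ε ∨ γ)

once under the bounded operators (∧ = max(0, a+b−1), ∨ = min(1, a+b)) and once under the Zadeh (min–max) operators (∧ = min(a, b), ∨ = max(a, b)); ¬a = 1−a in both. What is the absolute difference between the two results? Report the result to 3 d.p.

0.110

Under bounded:
  ¬ε = 1 − 0.39 = 0.61
  ε ∧ ¬ε = max(0, a+b−1) on (0.39, 0.61) = 0.00
  ¬ε = 1 − 0.39 = 0.61
  ¬ε ∨ γ = min(1, a+b) on (0.61, 0.11) = 0.72
  (ε ∧ ¬ε) ∨ (¬ε ∨ γ) = min(1, a+b) on (0.00, 0.72) = 0.72
  → value = 0.7200
Under Zadeh (min–max):
  ¬ε = 1 − 0.39 = 0.61
  ε ∧ ¬ε = min(a, b) on (0.39, 0.61) = 0.39
  ¬ε = 1 − 0.39 = 0.61
  ¬ε ∨ γ = max(a, b) on (0.61, 0.11) = 0.61
  (ε ∧ ¬ε) ∨ (¬ε ∨ γ) = max(a, b) on (0.39, 0.61) = 0.61
  → value = 0.6100
|0.7200 − 0.6100| = 0.110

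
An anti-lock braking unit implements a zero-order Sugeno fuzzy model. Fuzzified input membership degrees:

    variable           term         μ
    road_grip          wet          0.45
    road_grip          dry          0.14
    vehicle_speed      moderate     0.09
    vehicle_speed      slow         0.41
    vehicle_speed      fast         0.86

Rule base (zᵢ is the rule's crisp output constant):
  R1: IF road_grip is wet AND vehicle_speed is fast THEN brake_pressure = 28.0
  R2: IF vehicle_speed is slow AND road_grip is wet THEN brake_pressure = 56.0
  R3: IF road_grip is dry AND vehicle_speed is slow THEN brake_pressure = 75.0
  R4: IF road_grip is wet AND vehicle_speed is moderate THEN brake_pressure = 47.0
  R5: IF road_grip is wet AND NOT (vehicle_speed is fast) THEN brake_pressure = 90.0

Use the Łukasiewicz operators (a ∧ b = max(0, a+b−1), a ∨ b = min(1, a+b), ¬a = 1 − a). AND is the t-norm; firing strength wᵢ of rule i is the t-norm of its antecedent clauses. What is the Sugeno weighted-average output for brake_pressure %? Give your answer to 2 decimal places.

R1 (z=28.0): wet=0.45, fast=0.86; AND[max(0, a+b−1)] → w = 0.31
R2 (z=56.0): slow=0.41, wet=0.45; AND[max(0, a+b−1)] → w = 0.00
R3 (z=75.0): dry=0.14, slow=0.41; AND[max(0, a+b−1)] → w = 0.00
R4 (z=47.0): wet=0.45, moderate=0.09; AND[max(0, a+b−1)] → w = 0.00
R5 (z=90.0): wet=0.45, ¬fast=1−0.86=0.14; AND[max(0, a+b−1)] → w = 0.00
Weighted average = (0.31·28.0 + 0.00·56.0 + 0.00·75.0 + 0.00·47.0 + 0.00·90.0) / (0.31 + 0.00 + 0.00 + 0.00 + 0.00)
  = 8.6800 / 0.3100 = 28.00

28.00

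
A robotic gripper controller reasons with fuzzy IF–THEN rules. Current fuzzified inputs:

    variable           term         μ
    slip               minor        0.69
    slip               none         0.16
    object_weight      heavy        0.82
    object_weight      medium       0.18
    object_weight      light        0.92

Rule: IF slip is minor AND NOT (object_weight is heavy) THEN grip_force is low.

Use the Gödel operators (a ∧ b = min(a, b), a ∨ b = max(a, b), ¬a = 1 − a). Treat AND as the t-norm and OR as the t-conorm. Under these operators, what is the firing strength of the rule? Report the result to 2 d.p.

0.18

firing strength: minor=0.69, ¬heavy=1−0.82=0.18; AND[min(a, b)] → w = 0.18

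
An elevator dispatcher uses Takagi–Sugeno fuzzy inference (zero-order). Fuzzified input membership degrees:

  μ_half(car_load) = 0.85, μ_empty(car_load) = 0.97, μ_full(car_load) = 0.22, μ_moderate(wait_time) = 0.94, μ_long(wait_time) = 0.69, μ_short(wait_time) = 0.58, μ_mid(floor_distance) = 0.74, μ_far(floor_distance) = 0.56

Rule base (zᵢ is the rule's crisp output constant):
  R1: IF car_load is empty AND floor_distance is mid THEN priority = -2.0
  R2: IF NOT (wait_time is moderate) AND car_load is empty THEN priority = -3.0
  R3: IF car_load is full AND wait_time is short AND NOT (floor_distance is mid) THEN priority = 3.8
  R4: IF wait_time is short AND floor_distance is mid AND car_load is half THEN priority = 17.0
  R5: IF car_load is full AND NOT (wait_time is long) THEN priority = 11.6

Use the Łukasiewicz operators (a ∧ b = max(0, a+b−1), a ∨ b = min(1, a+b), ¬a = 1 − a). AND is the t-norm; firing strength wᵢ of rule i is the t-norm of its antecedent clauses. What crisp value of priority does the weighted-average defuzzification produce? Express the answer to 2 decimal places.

1.52

R1 (z=-2.0): empty=0.97, mid=0.74; AND[max(0, a+b−1)] → w = 0.71
R2 (z=-3.0): ¬moderate=1−0.94=0.06, empty=0.97; AND[max(0, a+b−1)] → w = 0.03
R3 (z=3.8): full=0.22, short=0.58, ¬mid=1−0.74=0.26; AND[max(0, a+b−1)] → w = 0.00
R4 (z=17.0): short=0.58, mid=0.74, half=0.85; AND[max(0, a+b−1)] → w = 0.17
R5 (z=11.6): full=0.22, ¬long=1−0.69=0.31; AND[max(0, a+b−1)] → w = 0.00
Weighted average = (0.71·-2.0 + 0.03·-3.0 + 0.00·3.8 + 0.17·17.0 + 0.00·11.6) / (0.71 + 0.03 + 0.00 + 0.17 + 0.00)
  = 1.3800 / 0.9100 = 1.52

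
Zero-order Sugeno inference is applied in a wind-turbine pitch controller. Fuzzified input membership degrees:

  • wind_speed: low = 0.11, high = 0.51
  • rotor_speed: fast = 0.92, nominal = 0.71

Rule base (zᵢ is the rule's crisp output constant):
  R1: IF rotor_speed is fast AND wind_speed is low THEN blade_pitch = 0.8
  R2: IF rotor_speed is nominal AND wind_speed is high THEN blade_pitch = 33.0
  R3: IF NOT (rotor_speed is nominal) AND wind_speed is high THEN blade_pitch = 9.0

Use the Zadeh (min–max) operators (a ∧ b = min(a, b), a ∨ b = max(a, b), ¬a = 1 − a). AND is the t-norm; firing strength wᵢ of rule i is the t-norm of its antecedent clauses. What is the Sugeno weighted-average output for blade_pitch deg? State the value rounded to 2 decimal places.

R1 (z=0.8): fast=0.92, low=0.11; AND[min(a, b)] → w = 0.11
R2 (z=33.0): nominal=0.71, high=0.51; AND[min(a, b)] → w = 0.51
R3 (z=9.0): ¬nominal=1−0.71=0.29, high=0.51; AND[min(a, b)] → w = 0.29
Weighted average = (0.11·0.8 + 0.51·33.0 + 0.29·9.0) / (0.11 + 0.51 + 0.29)
  = 19.5280 / 0.9100 = 21.46

21.46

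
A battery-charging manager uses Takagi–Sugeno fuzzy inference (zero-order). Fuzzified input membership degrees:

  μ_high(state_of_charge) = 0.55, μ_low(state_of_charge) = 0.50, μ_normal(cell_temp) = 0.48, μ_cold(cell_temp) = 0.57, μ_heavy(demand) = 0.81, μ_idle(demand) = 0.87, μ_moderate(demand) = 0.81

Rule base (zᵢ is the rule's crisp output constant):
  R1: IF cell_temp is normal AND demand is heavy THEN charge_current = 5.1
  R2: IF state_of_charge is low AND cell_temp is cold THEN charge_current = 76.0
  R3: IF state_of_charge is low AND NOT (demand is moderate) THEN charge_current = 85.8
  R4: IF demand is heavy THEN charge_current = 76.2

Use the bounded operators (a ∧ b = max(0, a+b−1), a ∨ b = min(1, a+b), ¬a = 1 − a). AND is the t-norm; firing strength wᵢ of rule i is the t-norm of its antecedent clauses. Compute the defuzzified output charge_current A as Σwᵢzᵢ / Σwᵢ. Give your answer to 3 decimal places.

58.565

R1 (z=5.1): normal=0.48, heavy=0.81; AND[max(0, a+b−1)] → w = 0.29
R2 (z=76.0): low=0.50, cold=0.57; AND[max(0, a+b−1)] → w = 0.07
R3 (z=85.8): low=0.50, ¬moderate=1−0.81=0.19; AND[max(0, a+b−1)] → w = 0.00
R4 (z=76.2): heavy=0.81 → w = 0.81
Weighted average = (0.29·5.1 + 0.07·76.0 + 0.00·85.8 + 0.81·76.2) / (0.29 + 0.07 + 0.00 + 0.81)
  = 68.5210 / 1.1700 = 58.565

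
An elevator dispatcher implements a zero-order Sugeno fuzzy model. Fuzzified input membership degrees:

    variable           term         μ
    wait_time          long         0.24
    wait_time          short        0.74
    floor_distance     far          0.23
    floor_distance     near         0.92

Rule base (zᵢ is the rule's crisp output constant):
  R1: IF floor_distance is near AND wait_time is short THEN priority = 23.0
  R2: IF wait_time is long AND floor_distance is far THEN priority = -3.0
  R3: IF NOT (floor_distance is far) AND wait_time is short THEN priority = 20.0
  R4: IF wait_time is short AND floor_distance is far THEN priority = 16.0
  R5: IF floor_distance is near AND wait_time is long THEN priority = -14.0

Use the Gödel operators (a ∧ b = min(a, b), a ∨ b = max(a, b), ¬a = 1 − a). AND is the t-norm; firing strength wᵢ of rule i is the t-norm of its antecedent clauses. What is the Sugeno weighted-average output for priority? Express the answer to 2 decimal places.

R1 (z=23.0): near=0.92, short=0.74; AND[min(a, b)] → w = 0.74
R2 (z=-3.0): long=0.24, far=0.23; AND[min(a, b)] → w = 0.23
R3 (z=20.0): ¬far=1−0.23=0.77, short=0.74; AND[min(a, b)] → w = 0.74
R4 (z=16.0): short=0.74, far=0.23; AND[min(a, b)] → w = 0.23
R5 (z=-14.0): near=0.92, long=0.24; AND[min(a, b)] → w = 0.24
Weighted average = (0.74·23.0 + 0.23·-3.0 + 0.74·20.0 + 0.23·16.0 + 0.24·-14.0) / (0.74 + 0.23 + 0.74 + 0.23 + 0.24)
  = 31.4500 / 2.1800 = 14.43

14.43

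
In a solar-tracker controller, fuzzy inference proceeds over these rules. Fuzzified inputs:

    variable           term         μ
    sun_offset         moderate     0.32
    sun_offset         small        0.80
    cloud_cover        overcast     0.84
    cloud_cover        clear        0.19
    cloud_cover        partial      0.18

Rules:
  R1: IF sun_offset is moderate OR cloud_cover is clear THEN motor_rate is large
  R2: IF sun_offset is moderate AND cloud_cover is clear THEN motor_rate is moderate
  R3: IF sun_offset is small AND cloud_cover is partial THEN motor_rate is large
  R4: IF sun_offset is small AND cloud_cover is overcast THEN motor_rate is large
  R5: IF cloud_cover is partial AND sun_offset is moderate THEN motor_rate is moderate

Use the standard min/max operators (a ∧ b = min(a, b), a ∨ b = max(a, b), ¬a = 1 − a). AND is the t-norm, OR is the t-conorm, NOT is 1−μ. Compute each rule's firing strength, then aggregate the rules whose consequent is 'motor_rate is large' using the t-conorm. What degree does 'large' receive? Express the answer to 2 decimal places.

R1: moderate=0.32, clear=0.19; OR[max(a, b)] → w = 0.32
R2: moderate=0.32, clear=0.19; AND[min(a, b)] → w = 0.19
R3: small=0.80, partial=0.18; AND[min(a, b)] → w = 0.18
R4: small=0.80, overcast=0.84; AND[min(a, b)] → w = 0.80
R5: partial=0.18, moderate=0.32; AND[min(a, b)] → w = 0.18
Rules with consequent 'large': {R1, R3, R4} → strengths 0.32, 0.18, 0.80
Aggregate via t-conorm [max(a, b)]: 0.80

0.80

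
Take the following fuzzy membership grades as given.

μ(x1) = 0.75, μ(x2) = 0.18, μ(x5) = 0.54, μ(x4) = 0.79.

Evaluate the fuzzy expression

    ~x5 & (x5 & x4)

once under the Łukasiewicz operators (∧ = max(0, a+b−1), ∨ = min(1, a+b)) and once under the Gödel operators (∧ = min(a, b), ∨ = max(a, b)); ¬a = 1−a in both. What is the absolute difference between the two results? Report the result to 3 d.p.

0.460

Under Łukasiewicz:
  ~x5 = 1 − 0.54 = 0.46
  x5 & x4 = max(0, a+b−1) on (0.54, 0.79) = 0.33
  ~x5 & (x5 & x4) = max(0, a+b−1) on (0.46, 0.33) = 0.00
  → value = 0.0000
Under Gödel:
  ~x5 = 1 − 0.54 = 0.46
  x5 & x4 = min(a, b) on (0.54, 0.79) = 0.54
  ~x5 & (x5 & x4) = min(a, b) on (0.46, 0.54) = 0.46
  → value = 0.4600
|0.0000 − 0.4600| = 0.460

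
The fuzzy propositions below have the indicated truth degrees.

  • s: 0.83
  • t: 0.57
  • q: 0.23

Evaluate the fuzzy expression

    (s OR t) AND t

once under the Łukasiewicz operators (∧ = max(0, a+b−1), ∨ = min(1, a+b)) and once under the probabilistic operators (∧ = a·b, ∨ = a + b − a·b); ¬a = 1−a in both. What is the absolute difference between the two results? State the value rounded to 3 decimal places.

0.042

Under Łukasiewicz:
  s OR t = min(1, a+b) on (0.83, 0.57) = 1.00
  (s OR t) AND t = max(0, a+b−1) on (1.00, 0.57) = 0.57
  → value = 0.5700
Under probabilistic:
  s OR t = a + b − a·b on (0.8300, 0.5700) = 0.9269
  (s OR t) AND t = a·b on (0.9269, 0.5700) = 0.5283
  → value = 0.5283
|0.5700 − 0.5283| = 0.042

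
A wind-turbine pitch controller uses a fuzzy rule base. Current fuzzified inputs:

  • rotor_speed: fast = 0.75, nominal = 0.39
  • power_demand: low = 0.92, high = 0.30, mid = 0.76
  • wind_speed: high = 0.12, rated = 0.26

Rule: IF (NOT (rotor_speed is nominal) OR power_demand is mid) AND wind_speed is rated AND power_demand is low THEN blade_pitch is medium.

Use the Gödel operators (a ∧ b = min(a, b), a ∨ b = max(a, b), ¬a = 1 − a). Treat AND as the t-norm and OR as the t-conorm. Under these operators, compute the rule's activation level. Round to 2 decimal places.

firing strength: (¬nominal=1−0.39=0.61 OR mid=0.76) = 0.76; AND[min(a, b)] with rated=0.26, low=0.92 → w = 0.26

0.26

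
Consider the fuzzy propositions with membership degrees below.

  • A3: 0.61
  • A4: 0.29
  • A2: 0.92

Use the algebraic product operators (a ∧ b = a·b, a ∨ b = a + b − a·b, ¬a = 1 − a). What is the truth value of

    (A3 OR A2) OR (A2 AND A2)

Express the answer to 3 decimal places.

A3 OR A2 = a + b − a·b on (0.6100, 0.9200) = 0.9688
A2 AND A2 = a·b on (0.9200, 0.9200) = 0.8464
(A3 OR A2) OR (A2 AND A2) = a + b − a·b on (0.9688, 0.8464) = 0.9952

0.995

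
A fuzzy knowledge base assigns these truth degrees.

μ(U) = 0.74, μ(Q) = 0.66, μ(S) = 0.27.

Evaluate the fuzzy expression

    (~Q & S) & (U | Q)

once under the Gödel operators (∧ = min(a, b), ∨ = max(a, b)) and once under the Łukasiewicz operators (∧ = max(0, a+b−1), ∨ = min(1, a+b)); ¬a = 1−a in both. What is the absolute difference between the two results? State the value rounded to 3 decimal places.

0.270

Under Gödel:
  ~Q = 1 − 0.66 = 0.34
  ~Q & S = min(a, b) on (0.34, 0.27) = 0.27
  U | Q = max(a, b) on (0.74, 0.66) = 0.74
  (~Q & S) & (U | Q) = min(a, b) on (0.27, 0.74) = 0.27
  → value = 0.2700
Under Łukasiewicz:
  ~Q = 1 − 0.66 = 0.34
  ~Q & S = max(0, a+b−1) on (0.34, 0.27) = 0.00
  U | Q = min(1, a+b) on (0.74, 0.66) = 1.00
  (~Q & S) & (U | Q) = max(0, a+b−1) on (0.00, 1.00) = 0.00
  → value = 0.0000
|0.2700 − 0.0000| = 0.270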